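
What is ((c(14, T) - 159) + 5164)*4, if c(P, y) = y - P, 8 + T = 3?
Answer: 19944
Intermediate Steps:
T = -5 (T = -8 + 3 = -5)
((c(14, T) - 159) + 5164)*4 = (((-5 - 1*14) - 159) + 5164)*4 = (((-5 - 14) - 159) + 5164)*4 = ((-19 - 159) + 5164)*4 = (-178 + 5164)*4 = 4986*4 = 19944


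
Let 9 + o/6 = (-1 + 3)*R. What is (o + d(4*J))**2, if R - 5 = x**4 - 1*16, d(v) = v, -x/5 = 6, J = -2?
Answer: 94474628677636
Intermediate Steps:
x = -30 (x = -5*6 = -30)
R = 809989 (R = 5 + ((-30)**4 - 1*16) = 5 + (810000 - 16) = 5 + 809984 = 809989)
o = 9719814 (o = -54 + 6*((-1 + 3)*809989) = -54 + 6*(2*809989) = -54 + 6*1619978 = -54 + 9719868 = 9719814)
(o + d(4*J))**2 = (9719814 + 4*(-2))**2 = (9719814 - 8)**2 = 9719806**2 = 94474628677636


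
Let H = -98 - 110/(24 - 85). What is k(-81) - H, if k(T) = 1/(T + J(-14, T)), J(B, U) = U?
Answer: 950555/9882 ≈ 96.191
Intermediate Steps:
H = -5868/61 (H = -98 - 110/(-61) = -98 - 1/61*(-110) = -98 + 110/61 = -5868/61 ≈ -96.197)
k(T) = 1/(2*T) (k(T) = 1/(T + T) = 1/(2*T))
k(-81) - H = (1/2)/(-81) - 1*(-5868/61) = (1/2)*(-1/81) + 5868/61 = -1/162 + 5868/61 = 950555/9882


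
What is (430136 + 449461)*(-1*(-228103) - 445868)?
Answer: -191545440705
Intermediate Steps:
(430136 + 449461)*(-1*(-228103) - 445868) = 879597*(228103 - 445868) = 879597*(-217765) = -191545440705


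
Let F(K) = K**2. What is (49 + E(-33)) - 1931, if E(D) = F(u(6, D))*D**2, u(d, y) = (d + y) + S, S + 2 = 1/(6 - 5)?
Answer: 851894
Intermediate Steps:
S = -1 (S = -2 + 1/(6 - 5) = -2 + 1/1 = -2 + 1 = -1)
u(d, y) = -1 + d + y (u(d, y) = (d + y) - 1 = -1 + d + y)
E(D) = D**2*(5 + D)**2 (E(D) = (-1 + 6 + D)**2*D**2 = (5 + D)**2*D**2 = D**2*(5 + D)**2)
(49 + E(-33)) - 1931 = (49 + (-33)**2*(5 - 33)**2) - 1931 = (49 + 1089*(-28)**2) - 1931 = (49 + 1089*784) - 1931 = (49 + 853776) - 1931 = 853825 - 1931 = 851894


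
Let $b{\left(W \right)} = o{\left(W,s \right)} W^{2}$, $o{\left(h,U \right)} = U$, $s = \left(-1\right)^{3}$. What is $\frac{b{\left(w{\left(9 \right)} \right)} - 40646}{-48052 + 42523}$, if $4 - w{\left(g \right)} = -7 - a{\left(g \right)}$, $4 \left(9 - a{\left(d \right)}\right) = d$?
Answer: $\frac{218459}{29488} \approx 7.4084$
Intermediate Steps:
$s = -1$
$a{\left(d \right)} = 9 - \frac{d}{4}$
$w{\left(g \right)} = 20 - \frac{g}{4}$ ($w{\left(g \right)} = 4 - \left(-7 - \left(9 - \frac{g}{4}\right)\right) = 4 - \left(-7 + \left(-9 + \frac{g}{4}\right)\right) = 4 - \left(-16 + \frac{g}{4}\right) = 20 - \frac{g}{4}$)
$b{\left(W \right)} = - W^{2}$
$\frac{b{\left(w{\left(9 \right)} \right)} - 40646}{-48052 + 42523} = \frac{- \left(20 - \frac{9}{4}\right)^{2} - 40646}{-48052 + 42523} = \frac{- \left(20 - \frac{9}{4}\right)^{2} - 40646}{-5529} = \left(- \left(\frac{71}{4}\right)^{2} - 40646\right) \left(- \frac{1}{5529}\right) = \left(\left(-1\right) \frac{5041}{16} - 40646\right) \left(- \frac{1}{5529}\right) = \left(- \frac{5041}{16} - 40646\right) \left(- \frac{1}{5529}\right) = \left(- \frac{655377}{16}\right) \left(- \frac{1}{5529}\right) = \frac{218459}{29488}$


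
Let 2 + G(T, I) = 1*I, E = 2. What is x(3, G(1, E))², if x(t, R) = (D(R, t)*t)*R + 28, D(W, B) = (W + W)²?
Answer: 784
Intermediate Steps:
G(T, I) = -2 + I (G(T, I) = -2 + 1*I = -2 + I)
D(W, B) = 4*W² (D(W, B) = (2*W)² = 4*W²)
x(t, R) = 28 + 4*t*R³ (x(t, R) = ((4*R²)*t)*R + 28 = (4*t*R²)*R + 28 = 4*t*R³ + 28 = 28 + 4*t*R³)
x(3, G(1, E))² = (28 + 4*3*(-2 + 2)³)² = (28 + 4*3*0³)² = (28 + 4*3*0)² = (28 + 0)² = 28² = 784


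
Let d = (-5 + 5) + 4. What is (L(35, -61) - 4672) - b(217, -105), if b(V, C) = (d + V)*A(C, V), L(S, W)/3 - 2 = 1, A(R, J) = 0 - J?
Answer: 43294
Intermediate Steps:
A(R, J) = -J
L(S, W) = 9 (L(S, W) = 6 + 3*1 = 6 + 3 = 9)
d = 4 (d = 0 + 4 = 4)
b(V, C) = -V*(4 + V) (b(V, C) = (4 + V)*(-V) = -V*(4 + V))
(L(35, -61) - 4672) - b(217, -105) = (9 - 4672) - (-1)*217*(4 + 217) = -4663 - (-1)*217*221 = -4663 - 1*(-47957) = -4663 + 47957 = 43294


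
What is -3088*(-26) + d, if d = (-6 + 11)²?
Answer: 80313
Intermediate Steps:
d = 25 (d = 5² = 25)
-3088*(-26) + d = -3088*(-26) + 25 = -386*(-208) + 25 = 80288 + 25 = 80313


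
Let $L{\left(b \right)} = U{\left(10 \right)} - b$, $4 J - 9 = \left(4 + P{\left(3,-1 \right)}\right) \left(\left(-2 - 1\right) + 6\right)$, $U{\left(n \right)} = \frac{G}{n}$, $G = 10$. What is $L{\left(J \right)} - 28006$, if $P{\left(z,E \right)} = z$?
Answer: $- \frac{56025}{2} \approx -28013.0$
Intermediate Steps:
$U{\left(n \right)} = \frac{10}{n}$
$J = \frac{15}{2}$ ($J = \frac{9}{4} + \frac{\left(4 + 3\right) \left(\left(-2 - 1\right) + 6\right)}{4} = \frac{9}{4} + \frac{7 \left(-3 + 6\right)}{4} = \frac{9}{4} + \frac{7 \cdot 3}{4} = \frac{9}{4} + \frac{1}{4} \cdot 21 = \frac{9}{4} + \frac{21}{4} = \frac{15}{2} \approx 7.5$)
$L{\left(b \right)} = 1 - b$ ($L{\left(b \right)} = \frac{10}{10} - b = 10 \cdot \frac{1}{10} - b = 1 - b$)
$L{\left(J \right)} - 28006 = \left(1 - \frac{15}{2}\right) - 28006 = - \frac{13}{2} - 28006 = - \frac{56025}{2}$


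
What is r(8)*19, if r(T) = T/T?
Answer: 19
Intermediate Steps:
r(T) = 1
r(8)*19 = 1*19 = 19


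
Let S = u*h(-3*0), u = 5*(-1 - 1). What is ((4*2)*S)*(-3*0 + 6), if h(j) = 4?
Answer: -1920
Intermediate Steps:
u = -10 (u = 5*(-2) = -10)
S = -40 (S = -10*4 = -40)
((4*2)*S)*(-3*0 + 6) = ((4*2)*(-40))*(-3*0 + 6) = (8*(-40))*(0 + 6) = -320*6 = -1920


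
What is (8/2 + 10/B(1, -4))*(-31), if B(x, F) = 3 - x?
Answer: -279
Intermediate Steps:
(8/2 + 10/B(1, -4))*(-31) = (8/2 + 10/(3 - 1*1))*(-31) = (8*(½) + 10/(3 - 1))*(-31) = (4 + 10/2)*(-31) = (4 + 10*(½))*(-31) = (4 + 5)*(-31) = 9*(-31) = -279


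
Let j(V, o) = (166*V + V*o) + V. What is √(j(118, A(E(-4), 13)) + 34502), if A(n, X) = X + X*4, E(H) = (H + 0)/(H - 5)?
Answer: √61878 ≈ 248.75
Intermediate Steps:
E(H) = H/(-5 + H)
A(n, X) = 5*X (A(n, X) = X + 4*X = 5*X)
j(V, o) = 167*V + V*o
√(j(118, A(E(-4), 13)) + 34502) = √(118*(167 + 5*13) + 34502) = √(118*(167 + 65) + 34502) = √(118*232 + 34502) = √(27376 + 34502) = √61878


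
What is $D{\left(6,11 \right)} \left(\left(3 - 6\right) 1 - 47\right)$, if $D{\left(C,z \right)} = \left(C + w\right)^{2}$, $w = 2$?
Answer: $-3200$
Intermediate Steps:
$D{\left(C,z \right)} = \left(2 + C\right)^{2}$ ($D{\left(C,z \right)} = \left(C + 2\right)^{2} = \left(2 + C\right)^{2}$)
$D{\left(6,11 \right)} \left(\left(3 - 6\right) 1 - 47\right) = \left(2 + 6\right)^{2} \left(\left(3 - 6\right) 1 - 47\right) = 8^{2} \left(\left(-3\right) 1 - 47\right) = 64 \left(-3 - 47\right) = 64 \left(-50\right) = -3200$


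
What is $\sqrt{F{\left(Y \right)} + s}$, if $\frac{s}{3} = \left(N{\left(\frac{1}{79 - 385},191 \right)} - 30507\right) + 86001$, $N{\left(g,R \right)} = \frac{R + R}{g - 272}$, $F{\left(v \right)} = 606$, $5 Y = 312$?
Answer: $\frac{2 \sqrt{289377936222231}}{83233} \approx 408.76$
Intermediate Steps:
$Y = \frac{312}{5}$ ($Y = \frac{1}{5} \cdot 312 = \frac{312}{5} \approx 62.4$)
$N{\left(g,R \right)} = \frac{2 R}{-272 + g}$
$s = \frac{13856445630}{83233}$ ($s = 3 \left(\left(2 \cdot 191 \frac{1}{-272 + \frac{1}{79 - 385}} - 30507\right) + 86001\right) = 3 \left(\left(2 \cdot 191 \frac{1}{-272 + \frac{1}{-306}} - 30507\right) + 86001\right) = 3 \left(\left(2 \cdot 191 \frac{1}{-272 - \frac{1}{306}} - 30507\right) + 86001\right) = 3 \left(\left(2 \cdot 191 \frac{1}{- \frac{83233}{306}} - 30507\right) + 86001\right) = 3 \left(\left(2 \cdot 191 \left(- \frac{306}{83233}\right) - 30507\right) + 86001\right) = 3 \left(\left(- \frac{116892}{83233} - 30507\right) + 86001\right) = 3 \left(- \frac{2539306023}{83233} + 86001\right) = 3 \cdot \frac{4618815210}{83233} = \frac{13856445630}{83233} \approx 1.6648 \cdot 10^{5}$)
$\sqrt{F{\left(Y \right)} + s} = \sqrt{606 + \frac{13856445630}{83233}} = \sqrt{\frac{13906884828}{83233}} = \frac{2 \sqrt{289377936222231}}{83233}$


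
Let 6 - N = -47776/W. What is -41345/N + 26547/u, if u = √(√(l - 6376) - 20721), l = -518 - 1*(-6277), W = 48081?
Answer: -1987908945/336262 + 26547/√(-20721 + I*√617) ≈ -5911.7 - 184.42*I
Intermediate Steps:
N = 336262/48081 (N = 6 - (-47776)/48081 = 6 - 1*(-47776/48081) = 6 + 47776/48081 = 336262/48081 ≈ 6.9937)
l = 5759 (l = -518 + 6277 = 5759)
u = √(-20721 + I*√617) (u = √(√(5759 - 6376) - 20721) = √(√(-617) - 20721) = √(I*√617 - 20721) = √(-20721 + I*√617) ≈ 0.0863 + 143.95*I)
-41345/N + 26547/u = -41345/336262/48081 + 26547/(√(-20721 + I*√617)) = -41345*48081/336262 + 26547/√(-20721 + I*√617) = -1987908945/336262 + 26547/√(-20721 + I*√617)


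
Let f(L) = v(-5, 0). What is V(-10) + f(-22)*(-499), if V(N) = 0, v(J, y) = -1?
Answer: 499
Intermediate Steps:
f(L) = -1
V(-10) + f(-22)*(-499) = 0 - 1*(-499) = 0 + 499 = 499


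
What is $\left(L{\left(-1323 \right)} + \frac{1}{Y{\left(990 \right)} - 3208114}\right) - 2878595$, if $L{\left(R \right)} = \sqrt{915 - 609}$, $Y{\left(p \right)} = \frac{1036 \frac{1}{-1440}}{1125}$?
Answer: $- \frac{3740118673277111105}{1299286170259} + 3 \sqrt{34} \approx -2.8786 \cdot 10^{6}$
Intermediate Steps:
$Y{\left(p \right)} = - \frac{259}{405000}$ ($Y{\left(p \right)} = 1036 \left(- \frac{1}{1440}\right) \frac{1}{1125} = \left(- \frac{259}{360}\right) \frac{1}{1125} = - \frac{259}{405000}$)
$L{\left(R \right)} = 3 \sqrt{34}$ ($L{\left(R \right)} = \sqrt{306} = 3 \sqrt{34}$)
$\left(L{\left(-1323 \right)} + \frac{1}{Y{\left(990 \right)} - 3208114}\right) - 2878595 = \left(3 \sqrt{34} + \frac{1}{- \frac{259}{405000} - 3208114}\right) - 2878595 = \left(3 \sqrt{34} + \frac{1}{- \frac{1299286170259}{405000}}\right) - 2878595 = \left(3 \sqrt{34} - \frac{405000}{1299286170259}\right) - 2878595 = \left(- \frac{405000}{1299286170259} + 3 \sqrt{34}\right) - 2878595 = - \frac{3740118673277111105}{1299286170259} + 3 \sqrt{34}$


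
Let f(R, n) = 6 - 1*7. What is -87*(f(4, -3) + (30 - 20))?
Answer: -783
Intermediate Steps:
f(R, n) = -1 (f(R, n) = 6 - 7 = -1)
-87*(f(4, -3) + (30 - 20)) = -87*(-1 + (30 - 20)) = -87*(-1 + 10) = -87*9 = -783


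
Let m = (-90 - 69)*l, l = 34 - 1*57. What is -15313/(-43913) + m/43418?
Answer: 825449675/1906614634 ≈ 0.43294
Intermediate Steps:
l = -23 (l = 34 - 57 = -23)
m = 3657 (m = (-90 - 69)*(-23) = -159*(-23) = 3657)
-15313/(-43913) + m/43418 = -15313/(-43913) + 3657/43418 = -15313*(-1/43913) + 3657*(1/43418) = 15313/43913 + 3657/43418 = 825449675/1906614634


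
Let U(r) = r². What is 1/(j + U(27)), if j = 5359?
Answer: 1/6088 ≈ 0.00016426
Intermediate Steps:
1/(j + U(27)) = 1/(5359 + 27²) = 1/(5359 + 729) = 1/6088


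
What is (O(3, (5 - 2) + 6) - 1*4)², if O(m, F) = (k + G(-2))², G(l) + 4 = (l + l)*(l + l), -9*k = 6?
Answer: 1254400/81 ≈ 15486.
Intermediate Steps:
k = -⅔ (k = -⅑*6 = -⅔ ≈ -0.66667)
G(l) = -4 + 4*l² (G(l) = -4 + (l + l)*(l + l) = -4 + (2*l)*(2*l) = -4 + 4*l²)
O(m, F) = 1156/9 (O(m, F) = (-⅔ + (-4 + 4*(-2)²))² = (-⅔ + (-4 + 4*4))² = (-⅔ + (-4 + 16))² = (-⅔ + 12)² = (34/3)² = 1156/9)
(O(3, (5 - 2) + 6) - 1*4)² = (1156/9 - 1*4)² = (1156/9 - 4)² = (1120/9)² = 1254400/81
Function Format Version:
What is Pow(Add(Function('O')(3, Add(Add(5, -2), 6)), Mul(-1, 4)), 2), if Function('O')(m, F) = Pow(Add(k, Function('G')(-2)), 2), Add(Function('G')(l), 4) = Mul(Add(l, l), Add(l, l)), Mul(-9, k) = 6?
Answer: Rational(1254400, 81) ≈ 15486.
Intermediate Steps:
k = Rational(-2, 3) (k = Mul(Rational(-1, 9), 6) = Rational(-2, 3) ≈ -0.66667)
Function('G')(l) = Add(-4, Mul(4, Pow(l, 2))) (Function('G')(l) = Add(-4, Mul(Add(l, l), Add(l, l))) = Add(-4, Mul(Mul(2, l), Mul(2, l))) = Add(-4, Mul(4, Pow(l, 2))))
Function('O')(m, F) = Rational(1156, 9) (Function('O')(m, F) = Pow(Add(Rational(-2, 3), Add(-4, Mul(4, Pow(-2, 2)))), 2) = Pow(Add(Rational(-2, 3), Add(-4, Mul(4, 4))), 2) = Pow(Add(Rational(-2, 3), Add(-4, 16)), 2) = Pow(Add(Rational(-2, 3), 12), 2) = Pow(Rational(34, 3), 2) = Rational(1156, 9))
Pow(Add(Function('O')(3, Add(Add(5, -2), 6)), Mul(-1, 4)), 2) = Pow(Add(Rational(1156, 9), Mul(-1, 4)), 2) = Pow(Add(Rational(1156, 9), -4), 2) = Pow(Rational(1120, 9), 2) = Rational(1254400, 81)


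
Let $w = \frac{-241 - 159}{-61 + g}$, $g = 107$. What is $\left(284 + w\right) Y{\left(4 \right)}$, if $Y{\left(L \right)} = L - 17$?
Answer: $- \frac{82316}{23} \approx -3579.0$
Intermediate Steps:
$Y{\left(L \right)} = -17 + L$
$w = - \frac{200}{23}$ ($w = \frac{-241 - 159}{-61 + 107} = - \frac{400}{46} = \left(-400\right) \frac{1}{46} = - \frac{200}{23} \approx -8.6956$)
$\left(284 + w\right) Y{\left(4 \right)} = \left(284 - \frac{200}{23}\right) \left(-17 + 4\right) = \frac{6332}{23} \left(-13\right) = - \frac{82316}{23}$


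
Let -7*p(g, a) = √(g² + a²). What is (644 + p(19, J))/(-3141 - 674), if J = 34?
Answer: -92/545 + √1517/26705 ≈ -0.16735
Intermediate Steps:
p(g, a) = -√(a² + g²)/7 (p(g, a) = -√(g² + a²)/7 = -√(a² + g²)/7)
(644 + p(19, J))/(-3141 - 674) = (644 - √(34² + 19²)/7)/(-3141 - 674) = (644 - √(1156 + 361)/7)/(-3815) = (644 - √1517/7)*(-1/3815) = -92/545 + √1517/26705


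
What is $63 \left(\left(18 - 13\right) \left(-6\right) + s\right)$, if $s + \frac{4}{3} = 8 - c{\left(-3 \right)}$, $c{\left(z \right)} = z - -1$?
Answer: $-1344$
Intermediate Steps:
$c{\left(z \right)} = 1 + z$ ($c{\left(z \right)} = z + 1 = 1 + z$)
$s = \frac{26}{3}$ ($s = - \frac{4}{3} + \left(8 - \left(1 - 3\right)\right) = - \frac{4}{3} + \left(8 - -2\right) = - \frac{4}{3} + \left(8 + 2\right) = - \frac{4}{3} + 10 = \frac{26}{3} \approx 8.6667$)
$63 \left(\left(18 - 13\right) \left(-6\right) + s\right) = 63 \left(\left(18 - 13\right) \left(-6\right) + \frac{26}{3}\right) = 63 \left(5 \left(-6\right) + \frac{26}{3}\right) = 63 \left(-30 + \frac{26}{3}\right) = 63 \left(- \frac{64}{3}\right) = -1344$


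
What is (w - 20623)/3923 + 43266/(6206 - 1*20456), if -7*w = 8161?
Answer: -560261021/65219875 ≈ -8.5903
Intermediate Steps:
w = -8161/7 (w = -⅐*8161 = -8161/7 ≈ -1165.9)
(w - 20623)/3923 + 43266/(6206 - 1*20456) = (-8161/7 - 20623)/3923 + 43266/(6206 - 1*20456) = -152522/7*1/3923 + 43266/(6206 - 20456) = -152522/27461 + 43266/(-14250) = -152522/27461 + 43266*(-1/14250) = -152522/27461 - 7211/2375 = -560261021/65219875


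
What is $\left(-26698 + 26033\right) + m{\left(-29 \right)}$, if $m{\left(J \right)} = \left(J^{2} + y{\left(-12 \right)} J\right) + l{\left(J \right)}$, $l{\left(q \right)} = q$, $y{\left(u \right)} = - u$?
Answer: $-201$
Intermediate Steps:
$m{\left(J \right)} = J^{2} + 13 J$ ($m{\left(J \right)} = \left(J^{2} + \left(-1\right) \left(-12\right) J\right) + J = \left(J^{2} + 12 J\right) + J = J^{2} + 13 J$)
$\left(-26698 + 26033\right) + m{\left(-29 \right)} = \left(-26698 + 26033\right) - 29 \left(13 - 29\right) = -665 - -464 = -665 + 464 = -201$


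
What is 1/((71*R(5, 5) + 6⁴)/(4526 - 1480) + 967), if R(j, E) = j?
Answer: 3046/2947133 ≈ 0.0010335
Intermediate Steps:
1/((71*R(5, 5) + 6⁴)/(4526 - 1480) + 967) = 1/((71*5 + 6⁴)/(4526 - 1480) + 967) = 1/((355 + 1296)/3046 + 967) = 1/(1651*(1/3046) + 967) = 1/(1651/3046 + 967) = 1/(2947133/3046) = 3046/2947133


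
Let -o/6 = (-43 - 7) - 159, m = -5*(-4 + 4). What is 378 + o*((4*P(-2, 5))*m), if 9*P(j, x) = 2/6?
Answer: 378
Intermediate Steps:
P(j, x) = 1/27 (P(j, x) = (2/6)/9 = (2*(⅙))/9 = (⅑)*(⅓) = 1/27)
m = 0 (m = -5*0 = 0)
o = 1254 (o = -6*((-43 - 7) - 159) = -6*(-50 - 159) = -6*(-209) = 1254)
378 + o*((4*P(-2, 5))*m) = 378 + 1254*((4*(1/27))*0) = 378 + 1254*((4/27)*0) = 378 + 1254*0 = 378 + 0 = 378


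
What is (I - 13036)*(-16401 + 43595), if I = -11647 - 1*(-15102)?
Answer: -260545714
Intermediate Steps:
I = 3455 (I = -11647 + 15102 = 3455)
(I - 13036)*(-16401 + 43595) = (3455 - 13036)*(-16401 + 43595) = -9581*27194 = -260545714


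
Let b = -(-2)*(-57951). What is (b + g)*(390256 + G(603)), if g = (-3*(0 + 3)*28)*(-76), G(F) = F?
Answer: -37815608250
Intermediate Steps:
b = -115902 (b = -1*115902 = -115902)
g = 19152 (g = (-3*3*28)*(-76) = -9*28*(-76) = -252*(-76) = 19152)
(b + g)*(390256 + G(603)) = (-115902 + 19152)*(390256 + 603) = -96750*390859 = -37815608250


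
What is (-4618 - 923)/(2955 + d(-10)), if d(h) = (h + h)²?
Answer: -5541/3355 ≈ -1.6516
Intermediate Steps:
d(h) = 4*h² (d(h) = (2*h)² = 4*h²)
(-4618 - 923)/(2955 + d(-10)) = (-4618 - 923)/(2955 + 4*(-10)²) = -5541/(2955 + 4*100) = -5541/(2955 + 400) = -5541/3355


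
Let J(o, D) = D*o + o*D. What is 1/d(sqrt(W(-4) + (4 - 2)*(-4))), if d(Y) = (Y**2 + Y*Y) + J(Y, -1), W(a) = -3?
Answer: I/(2*(sqrt(11) - 11*I)) ≈ -0.041667 + 0.012563*I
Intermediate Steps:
J(o, D) = 2*D*o (J(o, D) = D*o + D*o = 2*D*o)
d(Y) = -2*Y + 2*Y**2 (d(Y) = (Y**2 + Y*Y) + 2*(-1)*Y = (Y**2 + Y**2) - 2*Y = 2*Y**2 - 2*Y = -2*Y + 2*Y**2)
1/d(sqrt(W(-4) + (4 - 2)*(-4))) = 1/(2*sqrt(-3 + (4 - 2)*(-4))*(-1 + sqrt(-3 + (4 - 2)*(-4)))) = 1/(2*sqrt(-3 + 2*(-4))*(-1 + sqrt(-3 + 2*(-4)))) = 1/(2*sqrt(-3 - 8)*(-1 + sqrt(-3 - 8))) = 1/(2*sqrt(-11)*(-1 + sqrt(-11))) = 1/(2*(I*sqrt(11))*(-1 + I*sqrt(11))) = 1/(2*I*sqrt(11)*(-1 + I*sqrt(11))) = -I*sqrt(11)/(22*(-1 + I*sqrt(11)))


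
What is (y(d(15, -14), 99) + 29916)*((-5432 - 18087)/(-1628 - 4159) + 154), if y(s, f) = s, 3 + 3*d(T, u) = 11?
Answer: 82101339052/17361 ≈ 4.7291e+6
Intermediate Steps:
d(T, u) = 8/3 (d(T, u) = -1 + (⅓)*11 = -1 + 11/3 = 8/3)
(y(d(15, -14), 99) + 29916)*((-5432 - 18087)/(-1628 - 4159) + 154) = (8/3 + 29916)*((-5432 - 18087)/(-1628 - 4159) + 154) = 89756*(-23519/(-5787) + 154)/3 = 89756*(-23519*(-1/5787) + 154)/3 = 89756*(23519/5787 + 154)/3 = (89756/3)*(914717/5787) = 82101339052/17361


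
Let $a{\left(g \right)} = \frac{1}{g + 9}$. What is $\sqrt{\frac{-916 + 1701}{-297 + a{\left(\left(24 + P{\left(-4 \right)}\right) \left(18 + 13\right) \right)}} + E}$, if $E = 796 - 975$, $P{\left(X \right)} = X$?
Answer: $\frac{i \sqrt{1584778176439}}{93406} \approx 13.478 i$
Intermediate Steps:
$a{\left(g \right)} = \frac{1}{9 + g}$
$E = -179$
$\sqrt{\frac{-916 + 1701}{-297 + a{\left(\left(24 + P{\left(-4 \right)}\right) \left(18 + 13\right) \right)}} + E} = \sqrt{\frac{-916 + 1701}{-297 + \frac{1}{9 + \left(24 - 4\right) \left(18 + 13\right)}} - 179} = \sqrt{\frac{785}{-297 + \frac{1}{9 + 20 \cdot 31}} - 179} = \sqrt{\frac{785}{-297 + \frac{1}{9 + 620}} - 179} = \sqrt{\frac{785}{-297 + \frac{1}{629}} - 179} = \sqrt{\frac{785}{- \frac{186812}{629}} - 179} = \sqrt{785 \left(- \frac{629}{186812}\right) - 179} = \sqrt{- \frac{493765}{186812} - 179} = \sqrt{- \frac{33933113}{186812}} = \frac{i \sqrt{1584778176439}}{93406}$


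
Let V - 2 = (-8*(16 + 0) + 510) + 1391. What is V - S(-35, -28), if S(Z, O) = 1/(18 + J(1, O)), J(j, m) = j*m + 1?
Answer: 15976/9 ≈ 1775.1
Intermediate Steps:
J(j, m) = 1 + j*m
S(Z, O) = 1/(19 + O) (S(Z, O) = 1/(18 + (1 + 1*O)) = 1/(18 + (1 + O)) = 1/(19 + O))
V = 1775 (V = 2 + ((-8*(16 + 0) + 510) + 1391) = 2 + ((-8*16 + 510) + 1391) = 2 + ((-128 + 510) + 1391) = 2 + (382 + 1391) = 2 + 1773 = 1775)
V - S(-35, -28) = 1775 - 1/(19 - 28) = 1775 - 1/(-9) = 1775 - 1*(-⅑) = 1775 + ⅑ = 15976/9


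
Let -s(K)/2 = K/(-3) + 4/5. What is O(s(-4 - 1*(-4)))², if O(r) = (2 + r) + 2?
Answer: 144/25 ≈ 5.7600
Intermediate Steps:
s(K) = -8/5 + 2*K/3 (s(K) = -2*(K/(-3) + 4/5) = -2*(K*(-⅓) + 4*(⅕)) = -2*(-K/3 + ⅘) = -2*(⅘ - K/3) = -8/5 + 2*K/3)
O(r) = 4 + r
O(s(-4 - 1*(-4)))² = (4 + (-8/5 + 2*(-4 - 1*(-4))/3))² = (4 + (-8/5 + 2*(-4 + 4)/3))² = (4 + (-8/5 + (⅔)*0))² = (4 + (-8/5 + 0))² = (4 - 8/5)² = (12/5)² = 144/25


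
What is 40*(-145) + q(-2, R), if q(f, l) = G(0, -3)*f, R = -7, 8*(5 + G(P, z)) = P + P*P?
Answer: -5790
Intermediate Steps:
G(P, z) = -5 + P/8 + P²/8 (G(P, z) = -5 + (P + P*P)/8 = -5 + (P + P²)/8 = -5 + (P/8 + P²/8) = -5 + P/8 + P²/8)
q(f, l) = -5*f (q(f, l) = (-5 + (⅛)*0 + (⅛)*0²)*f = (-5 + 0 + (⅛)*0)*f = (-5 + 0 + 0)*f = -5*f)
40*(-145) + q(-2, R) = 40*(-145) - 5*(-2) = -5800 + 10 = -5790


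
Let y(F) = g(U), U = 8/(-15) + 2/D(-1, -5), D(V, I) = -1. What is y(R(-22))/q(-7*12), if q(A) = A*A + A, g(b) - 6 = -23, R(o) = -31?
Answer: -17/6972 ≈ -0.0024383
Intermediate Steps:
U = -38/15 (U = 8/(-15) + 2/(-1) = 8*(-1/15) + 2*(-1) = -8/15 - 2 = -38/15 ≈ -2.5333)
g(b) = -17 (g(b) = 6 - 23 = -17)
q(A) = A + A² (q(A) = A² + A = A + A²)
y(F) = -17
y(R(-22))/q(-7*12) = -17*(-1/(84*(1 - 7*12))) = -17*(-1/(84*(1 - 84))) = -17/((-84*(-83))) = -17/6972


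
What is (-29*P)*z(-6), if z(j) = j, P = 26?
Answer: 4524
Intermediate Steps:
(-29*P)*z(-6) = -29*26*(-6) = -754*(-6) = 4524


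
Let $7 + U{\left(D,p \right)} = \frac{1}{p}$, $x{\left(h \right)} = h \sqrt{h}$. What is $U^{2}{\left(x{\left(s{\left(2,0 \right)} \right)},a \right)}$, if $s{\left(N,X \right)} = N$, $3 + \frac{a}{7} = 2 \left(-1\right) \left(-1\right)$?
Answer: $\frac{2500}{49} \approx 51.02$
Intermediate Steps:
$a = -7$ ($a = -21 + 7 \cdot 2 \left(-1\right) \left(-1\right) = -21 + 7 \left(\left(-2\right) \left(-1\right)\right) = -21 + 7 \cdot 2 = -21 + 14 = -7$)
$x{\left(h \right)} = h^{\frac{3}{2}}$
$U{\left(D,p \right)} = -7 + \frac{1}{p}$
$U^{2}{\left(x{\left(s{\left(2,0 \right)} \right)},a \right)} = \left(-7 + \frac{1}{-7}\right)^{2} = \left(-7 - \frac{1}{7}\right)^{2} = \left(- \frac{50}{7}\right)^{2} = \frac{2500}{49}$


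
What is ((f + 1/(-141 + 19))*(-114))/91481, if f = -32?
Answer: 222585/5580341 ≈ 0.039887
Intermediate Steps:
((f + 1/(-141 + 19))*(-114))/91481 = ((-32 + 1/(-141 + 19))*(-114))/91481 = ((-32 + 1/(-122))*(-114))*(1/91481) = ((-32 - 1/122)*(-114))*(1/91481) = -3905/122*(-114)*(1/91481) = (222585/61)*(1/91481) = 222585/5580341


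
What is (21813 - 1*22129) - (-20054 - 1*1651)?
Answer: 21389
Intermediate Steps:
(21813 - 1*22129) - (-20054 - 1*1651) = (21813 - 22129) - (-20054 - 1651) = -316 - 1*(-21705) = -316 + 21705 = 21389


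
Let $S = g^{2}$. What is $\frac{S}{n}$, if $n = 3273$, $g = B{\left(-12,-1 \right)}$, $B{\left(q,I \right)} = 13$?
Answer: $\frac{169}{3273} \approx 0.051635$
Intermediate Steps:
$g = 13$
$S = 169$ ($S = 13^{2} = 169$)
$\frac{S}{n} = \frac{169}{3273}$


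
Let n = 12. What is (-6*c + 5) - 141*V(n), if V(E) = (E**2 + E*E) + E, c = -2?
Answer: -42283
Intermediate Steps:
V(E) = E + 2*E**2 (V(E) = (E**2 + E**2) + E = 2*E**2 + E = E + 2*E**2)
(-6*c + 5) - 141*V(n) = (-6*(-2) + 5) - 1692*(1 + 2*12) = (12 + 5) - 1692*(1 + 24) = 17 - 1692*25 = 17 - 141*300 = 17 - 42300 = -42283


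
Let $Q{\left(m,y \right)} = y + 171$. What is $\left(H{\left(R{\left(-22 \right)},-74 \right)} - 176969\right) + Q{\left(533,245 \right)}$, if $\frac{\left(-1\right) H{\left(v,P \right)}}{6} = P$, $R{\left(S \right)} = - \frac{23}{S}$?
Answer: $-176109$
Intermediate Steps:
$Q{\left(m,y \right)} = 171 + y$
$H{\left(v,P \right)} = - 6 P$
$\left(H{\left(R{\left(-22 \right)},-74 \right)} - 176969\right) + Q{\left(533,245 \right)} = \left(\left(-6\right) \left(-74\right) - 176969\right) + \left(171 + 245\right) = \left(444 - 176969\right) + 416 = -176525 + 416 = -176109$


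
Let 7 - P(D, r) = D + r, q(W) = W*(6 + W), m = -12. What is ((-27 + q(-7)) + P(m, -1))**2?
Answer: 0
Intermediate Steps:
P(D, r) = 7 - D - r (P(D, r) = 7 - (D + r) = 7 + (-D - r) = 7 - D - r)
((-27 + q(-7)) + P(m, -1))**2 = ((-27 - 7*(6 - 7)) + (7 - 1*(-12) - 1*(-1)))**2 = ((-27 - 7*(-1)) + (7 + 12 + 1))**2 = ((-27 + 7) + 20)**2 = (-20 + 20)**2 = 0**2 = 0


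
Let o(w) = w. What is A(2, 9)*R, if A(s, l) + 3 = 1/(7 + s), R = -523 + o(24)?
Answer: 12974/9 ≈ 1441.6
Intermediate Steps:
R = -499 (R = -523 + 24 = -499)
A(s, l) = -3 + 1/(7 + s)
A(2, 9)*R = ((-20 - 3*2)/(7 + 2))*(-499) = ((-20 - 6)/9)*(-499) = ((⅑)*(-26))*(-499) = -26/9*(-499) = 12974/9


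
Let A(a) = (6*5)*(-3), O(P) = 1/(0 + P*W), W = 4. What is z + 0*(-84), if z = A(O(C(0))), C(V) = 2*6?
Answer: -90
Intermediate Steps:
C(V) = 12
O(P) = 1/(4*P) (O(P) = 1/(0 + P*4) = 1/(0 + 4*P) = 1/(4*P))
A(a) = -90 (A(a) = 30*(-3) = -90)
z = -90
z + 0*(-84) = -90 + 0*(-84) = -90 + 0 = -90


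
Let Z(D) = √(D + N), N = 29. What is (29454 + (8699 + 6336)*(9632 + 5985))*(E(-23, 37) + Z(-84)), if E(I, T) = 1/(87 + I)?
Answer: 234831049/64 + 234831049*I*√55 ≈ 3.6692e+6 + 1.7416e+9*I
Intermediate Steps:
Z(D) = √(29 + D) (Z(D) = √(D + 29) = √(29 + D))
(29454 + (8699 + 6336)*(9632 + 5985))*(E(-23, 37) + Z(-84)) = (29454 + (8699 + 6336)*(9632 + 5985))*(1/(87 - 23) + √(29 - 84)) = (29454 + 15035*15617)*(1/64 + √(-55)) = (29454 + 234801595)*(1/64 + I*√55) = 234831049*(1/64 + I*√55) = 234831049/64 + 234831049*I*√55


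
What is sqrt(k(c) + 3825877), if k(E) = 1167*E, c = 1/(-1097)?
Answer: sqrt(4604093534494)/1097 ≈ 1956.0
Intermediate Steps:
c = -1/1097 ≈ -0.00091158
sqrt(k(c) + 3825877) = sqrt(1167*(-1/1097) + 3825877) = sqrt(-1167/1097 + 3825877) = sqrt(4196985902/1097) = sqrt(4604093534494)/1097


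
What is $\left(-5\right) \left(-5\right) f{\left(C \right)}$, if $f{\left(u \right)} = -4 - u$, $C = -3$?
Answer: $-25$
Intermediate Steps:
$\left(-5\right) \left(-5\right) f{\left(C \right)} = \left(-5\right) \left(-5\right) \left(-4 - -3\right) = 25 \left(-4 + 3\right) = 25 \left(-1\right) = -25$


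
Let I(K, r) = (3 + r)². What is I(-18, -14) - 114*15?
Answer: -1589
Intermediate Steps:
I(-18, -14) - 114*15 = (3 - 14)² - 114*15 = (-11)² - 1710 = 121 - 1710 = -1589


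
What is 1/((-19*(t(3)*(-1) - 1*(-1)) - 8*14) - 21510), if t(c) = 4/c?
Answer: -3/64847 ≈ -4.6263e-5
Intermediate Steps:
1/((-19*(t(3)*(-1) - 1*(-1)) - 8*14) - 21510) = 1/((-19*((4/3)*(-1) - 1*(-1)) - 8*14) - 21510) = 1/((-19*((4*(⅓))*(-1) + 1) - 112) - 21510) = 1/((-19*((4/3)*(-1) + 1) - 112) - 21510) = 1/((-19*(-4/3 + 1) - 112) - 21510) = 1/((-19*(-⅓) - 112) - 21510) = 1/((19/3 - 112) - 21510) = 1/(-317/3 - 21510) = 1/(-64847/3) = -3/64847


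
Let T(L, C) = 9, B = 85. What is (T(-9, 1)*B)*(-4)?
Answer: -3060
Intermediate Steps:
(T(-9, 1)*B)*(-4) = (9*85)*(-4) = 765*(-4) = -3060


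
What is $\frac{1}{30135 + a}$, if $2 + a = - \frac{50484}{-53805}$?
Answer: $\frac{17935}{540452183} \approx 3.3185 \cdot 10^{-5}$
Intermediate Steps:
$a = - \frac{19042}{17935}$ ($a = -2 - \frac{50484}{-53805} = -2 - - \frac{16828}{17935} = -2 + \frac{16828}{17935} = - \frac{19042}{17935} \approx -1.0617$)
$\frac{1}{30135 + a} = \frac{1}{30135 - \frac{19042}{17935}} = \frac{1}{\frac{540452183}{17935}} = \frac{17935}{540452183}$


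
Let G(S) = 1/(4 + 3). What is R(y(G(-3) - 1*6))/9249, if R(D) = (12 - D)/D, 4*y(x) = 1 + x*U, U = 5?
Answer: -89/305217 ≈ -0.00029160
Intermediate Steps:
G(S) = ⅐ (G(S) = 1/7 = ⅐)
y(x) = ¼ + 5*x/4 (y(x) = (1 + x*5)/4 = (1 + 5*x)/4 = ¼ + 5*x/4)
R(D) = (12 - D)/D
R(y(G(-3) - 1*6))/9249 = ((12 - (¼ + 5*(⅐ - 1*6)/4))/(¼ + 5*(⅐ - 1*6)/4))/9249 = ((12 - (¼ + 5*(⅐ - 6)/4))/(¼ + 5*(⅐ - 6)/4))*(1/9249) = ((12 - (¼ + (5/4)*(-41/7)))/(¼ + (5/4)*(-41/7)))*(1/9249) = ((12 - (¼ - 205/28))/(¼ - 205/28))*(1/9249) = ((12 - 1*(-99/14))/(-99/14))*(1/9249) = -14*(12 + 99/14)/99*(1/9249) = -14/99*267/14*(1/9249) = -89/33*1/9249 = -89/305217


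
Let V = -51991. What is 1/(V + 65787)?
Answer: 1/13796 ≈ 7.2485e-5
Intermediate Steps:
1/(V + 65787) = 1/(-51991 + 65787) = 1/13796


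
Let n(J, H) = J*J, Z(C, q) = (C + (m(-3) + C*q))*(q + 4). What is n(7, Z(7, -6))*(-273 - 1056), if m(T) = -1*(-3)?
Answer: -65121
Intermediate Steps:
m(T) = 3
Z(C, q) = (4 + q)*(3 + C + C*q) (Z(C, q) = (C + (3 + C*q))*(q + 4) = (3 + C + C*q)*(4 + q) = (4 + q)*(3 + C + C*q))
n(J, H) = J²
n(7, Z(7, -6))*(-273 - 1056) = 7²*(-273 - 1056) = 49*(-1329) = -65121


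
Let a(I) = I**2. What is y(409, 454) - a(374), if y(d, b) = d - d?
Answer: -139876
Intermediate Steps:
y(d, b) = 0
y(409, 454) - a(374) = 0 - 1*374**2 = 0 - 1*139876 = 0 - 139876 = -139876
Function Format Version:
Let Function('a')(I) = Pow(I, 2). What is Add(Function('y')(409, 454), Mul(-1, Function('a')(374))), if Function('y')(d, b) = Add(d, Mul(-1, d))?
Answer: -139876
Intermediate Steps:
Function('y')(d, b) = 0
Add(Function('y')(409, 454), Mul(-1, Function('a')(374))) = Add(0, Mul(-1, Pow(374, 2))) = Add(0, Mul(-1, 139876)) = Add(0, -139876) = -139876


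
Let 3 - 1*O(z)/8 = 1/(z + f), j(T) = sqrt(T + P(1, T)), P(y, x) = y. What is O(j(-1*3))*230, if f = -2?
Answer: 18400/3 + 920*I*sqrt(2)/3 ≈ 6133.3 + 433.69*I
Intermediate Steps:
j(T) = sqrt(1 + T) (j(T) = sqrt(T + 1) = sqrt(1 + T))
O(z) = 24 - 8/(-2 + z) (O(z) = 24 - 8/(z - 2) = 24 - 8/(-2 + z))
O(j(-1*3))*230 = (8*(-7 + 3*sqrt(1 - 1*3))/(-2 + sqrt(1 - 1*3)))*230 = (8*(-7 + 3*sqrt(1 - 3))/(-2 + sqrt(1 - 3)))*230 = (8*(-7 + 3*sqrt(-2))/(-2 + sqrt(-2)))*230 = (8*(-7 + 3*(I*sqrt(2)))/(-2 + I*sqrt(2)))*230 = (8*(-7 + 3*I*sqrt(2))/(-2 + I*sqrt(2)))*230 = 1840*(-7 + 3*I*sqrt(2))/(-2 + I*sqrt(2))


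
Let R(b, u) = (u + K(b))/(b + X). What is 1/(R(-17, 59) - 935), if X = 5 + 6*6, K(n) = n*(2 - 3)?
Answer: -6/5591 ≈ -0.0010732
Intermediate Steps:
K(n) = -n (K(n) = n*(-1) = -n)
X = 41 (X = 5 + 36 = 41)
R(b, u) = (u - b)/(41 + b) (R(b, u) = (u - b)/(b + 41) = (u - b)/(41 + b))
1/(R(-17, 59) - 935) = 1/((59 - 1*(-17))/(41 - 17) - 935) = 1/((59 + 17)/24 - 935) = 1/((1/24)*76 - 935) = 1/(19/6 - 935) = 1/(-5591/6) = -6/5591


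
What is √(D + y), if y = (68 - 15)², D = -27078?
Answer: I*√24269 ≈ 155.79*I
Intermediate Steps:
y = 2809 (y = 53² = 2809)
√(D + y) = √(-27078 + 2809) = √(-24269) = I*√24269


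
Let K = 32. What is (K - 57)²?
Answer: 625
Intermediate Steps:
(K - 57)² = (32 - 57)² = (-25)² = 625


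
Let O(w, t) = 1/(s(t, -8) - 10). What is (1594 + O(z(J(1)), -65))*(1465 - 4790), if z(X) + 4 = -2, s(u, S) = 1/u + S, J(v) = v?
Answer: -6206142425/1171 ≈ -5.2999e+6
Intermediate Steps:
s(u, S) = S + 1/u
z(X) = -6 (z(X) = -4 - 2 = -6)
O(w, t) = 1/(-18 + 1/t) (O(w, t) = 1/((-8 + 1/t) - 10) = 1/(-18 + 1/t))
(1594 + O(z(J(1)), -65))*(1465 - 4790) = (1594 - 1*(-65)/(-1 + 18*(-65)))*(1465 - 4790) = (1594 - 1*(-65)/(-1 - 1170))*(-3325) = (1594 - 1*(-65)/(-1171))*(-3325) = (1594 - 1*(-65)*(-1/1171))*(-3325) = (1594 - 65/1171)*(-3325) = (1866509/1171)*(-3325) = -6206142425/1171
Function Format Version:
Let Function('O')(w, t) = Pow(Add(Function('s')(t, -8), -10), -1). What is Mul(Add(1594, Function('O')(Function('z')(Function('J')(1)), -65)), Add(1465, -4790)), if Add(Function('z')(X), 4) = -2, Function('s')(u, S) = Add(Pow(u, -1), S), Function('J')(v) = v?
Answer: Rational(-6206142425, 1171) ≈ -5.2999e+6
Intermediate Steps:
Function('s')(u, S) = Add(S, Pow(u, -1))
Function('z')(X) = -6 (Function('z')(X) = Add(-4, -2) = -6)
Function('O')(w, t) = Pow(Add(-18, Pow(t, -1)), -1) (Function('O')(w, t) = Pow(Add(Add(-8, Pow(t, -1)), -10), -1) = Pow(Add(-18, Pow(t, -1)), -1))
Mul(Add(1594, Function('O')(Function('z')(Function('J')(1)), -65)), Add(1465, -4790)) = Mul(Add(1594, Mul(-1, -65, Pow(Add(-1, Mul(18, -65)), -1))), Add(1465, -4790)) = Mul(Add(1594, Mul(-1, -65, Pow(Add(-1, -1170), -1))), -3325) = Mul(Add(1594, Mul(-1, -65, Pow(-1171, -1))), -3325) = Mul(Add(1594, Mul(-1, -65, Rational(-1, 1171))), -3325) = Mul(Add(1594, Rational(-65, 1171)), -3325) = Mul(Rational(1866509, 1171), -3325) = Rational(-6206142425, 1171)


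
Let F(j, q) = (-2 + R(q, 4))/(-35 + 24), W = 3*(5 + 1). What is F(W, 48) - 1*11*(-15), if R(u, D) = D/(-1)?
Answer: 1821/11 ≈ 165.55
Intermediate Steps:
R(u, D) = -D (R(u, D) = D*(-1) = -D)
W = 18 (W = 3*6 = 18)
F(j, q) = 6/11 (F(j, q) = (-2 - 1*4)/(-35 + 24) = (-2 - 4)/(-11) = -6*(-1/11) = 6/11)
F(W, 48) - 1*11*(-15) = 6/11 - 1*11*(-15) = 6/11 - 11*(-15) = 6/11 + 165 = 1821/11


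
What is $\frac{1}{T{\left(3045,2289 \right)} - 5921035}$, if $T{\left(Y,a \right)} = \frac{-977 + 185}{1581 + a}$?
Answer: $- \frac{215}{1273022569} \approx -1.6889 \cdot 10^{-7}$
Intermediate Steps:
$T{\left(Y,a \right)} = - \frac{792}{1581 + a}$
$\frac{1}{T{\left(3045,2289 \right)} - 5921035} = \frac{1}{- \frac{792}{1581 + 2289} - 5921035} = \frac{1}{- \frac{792}{3870} - 5921035} = \frac{1}{\left(-792\right) \frac{1}{3870} - 5921035} = \frac{1}{- \frac{44}{215} - 5921035} = \frac{1}{- \frac{1273022569}{215}} = - \frac{215}{1273022569}$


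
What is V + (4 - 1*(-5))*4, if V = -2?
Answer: 34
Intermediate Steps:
V + (4 - 1*(-5))*4 = -2 + (4 - 1*(-5))*4 = -2 + (4 + 5)*4 = -2 + 9*4 = -2 + 36 = 34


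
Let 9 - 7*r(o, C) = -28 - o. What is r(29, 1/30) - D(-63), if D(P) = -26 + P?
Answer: 689/7 ≈ 98.429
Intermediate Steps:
r(o, C) = 37/7 + o/7 (r(o, C) = 9/7 - (-28 - o)/7 = 9/7 + (4 + o/7) = 37/7 + o/7)
r(29, 1/30) - D(-63) = (37/7 + (⅐)*29) - (-26 - 63) = (37/7 + 29/7) - 1*(-89) = 66/7 + 89 = 689/7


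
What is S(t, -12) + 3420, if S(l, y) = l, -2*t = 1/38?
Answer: 259919/76 ≈ 3420.0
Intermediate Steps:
t = -1/76 (t = -1/2/38 = -1/2*1/38 = -1/76 ≈ -0.013158)
S(t, -12) + 3420 = -1/76 + 3420 = 259919/76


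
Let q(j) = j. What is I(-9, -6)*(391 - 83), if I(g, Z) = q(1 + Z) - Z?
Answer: 308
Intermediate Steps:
I(g, Z) = 1 (I(g, Z) = (1 + Z) - Z = 1)
I(-9, -6)*(391 - 83) = 1*(391 - 83) = 1*308 = 308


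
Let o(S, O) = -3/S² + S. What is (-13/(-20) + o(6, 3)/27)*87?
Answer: 10208/135 ≈ 75.615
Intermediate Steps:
o(S, O) = S - 3/S² (o(S, O) = -3/S² + S = S - 3/S²)
(-13/(-20) + o(6, 3)/27)*87 = (-13/(-20) + (6 - 3/6²)/27)*87 = (-13*(-1/20) + (6 - 3*1/36)*(1/27))*87 = (13/20 + (6 - 1/12)*(1/27))*87 = (13/20 + (71/12)*(1/27))*87 = (13/20 + 71/324)*87 = (352/405)*87 = 10208/135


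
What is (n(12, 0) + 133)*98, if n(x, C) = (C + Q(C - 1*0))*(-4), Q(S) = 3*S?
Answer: 13034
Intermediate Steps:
n(x, C) = -16*C (n(x, C) = (C + 3*(C - 1*0))*(-4) = (C + 3*(C + 0))*(-4) = (C + 3*C)*(-4) = (4*C)*(-4) = -16*C)
(n(12, 0) + 133)*98 = (-16*0 + 133)*98 = (0 + 133)*98 = 133*98 = 13034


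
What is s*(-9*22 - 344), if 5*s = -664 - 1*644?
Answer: 708936/5 ≈ 1.4179e+5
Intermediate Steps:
s = -1308/5 (s = (-664 - 1*644)/5 = (-664 - 644)/5 = (⅕)*(-1308) = -1308/5 ≈ -261.60)
s*(-9*22 - 344) = -1308*(-9*22 - 344)/5 = -1308*(-198 - 344)/5 = -1308/5*(-542) = 708936/5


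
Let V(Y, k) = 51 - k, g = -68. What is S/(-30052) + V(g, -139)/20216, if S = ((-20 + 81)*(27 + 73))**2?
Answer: -4948892435/3996916 ≈ -1238.2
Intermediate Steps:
S = 37210000 (S = (61*100)**2 = 6100**2 = 37210000)
S/(-30052) + V(g, -139)/20216 = 37210000/(-30052) + (51 - 1*(-139))/20216 = 37210000*(-1/30052) + (51 + 139)*(1/20216) = -9302500/7513 + 190*(1/20216) = -9302500/7513 + 5/532 = -4948892435/3996916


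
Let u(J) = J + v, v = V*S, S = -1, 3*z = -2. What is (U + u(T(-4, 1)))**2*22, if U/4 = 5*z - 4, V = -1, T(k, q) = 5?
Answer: 107800/9 ≈ 11978.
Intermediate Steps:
z = -2/3 (z = (1/3)*(-2) = -2/3 ≈ -0.66667)
v = 1 (v = -1*(-1) = 1)
U = -88/3 (U = 4*(5*(-2/3) - 4) = 4*(-10/3 - 4) = 4*(-22/3) = -88/3 ≈ -29.333)
u(J) = 1 + J (u(J) = J + 1 = 1 + J)
(U + u(T(-4, 1)))**2*22 = (-88/3 + (1 + 5))**2*22 = (-88/3 + 6)**2*22 = (-70/3)**2*22 = (4900/9)*22 = 107800/9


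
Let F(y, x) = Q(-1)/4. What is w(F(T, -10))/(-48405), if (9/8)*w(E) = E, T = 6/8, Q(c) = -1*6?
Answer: 4/145215 ≈ 2.7545e-5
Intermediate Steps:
Q(c) = -6
T = 3/4 (T = 6*(1/8) = 3/4 ≈ 0.75000)
F(y, x) = -3/2 (F(y, x) = -6/4 = -6*1/4 = -3/2)
w(E) = 8*E/9
w(F(T, -10))/(-48405) = ((8/9)*(-3/2))/(-48405) = -4/3*(-1/48405) = 4/145215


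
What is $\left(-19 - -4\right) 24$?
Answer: $-360$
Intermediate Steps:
$\left(-19 - -4\right) 24 = \left(-19 + 4\right) 24 = \left(-15\right) 24 = -360$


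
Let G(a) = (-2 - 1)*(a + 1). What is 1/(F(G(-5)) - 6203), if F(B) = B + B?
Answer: -1/6179 ≈ -0.00016184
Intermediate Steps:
G(a) = -3 - 3*a (G(a) = -3*(1 + a) = -3 - 3*a)
F(B) = 2*B
1/(F(G(-5)) - 6203) = 1/(2*(-3 - 3*(-5)) - 6203) = 1/(2*(-3 + 15) - 6203) = 1/(2*12 - 6203) = 1/(24 - 6203) = 1/(-6179) = -1/6179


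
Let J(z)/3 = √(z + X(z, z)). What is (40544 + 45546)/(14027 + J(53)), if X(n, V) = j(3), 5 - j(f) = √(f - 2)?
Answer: 603792215/98378108 - 129135*√57/98378108 ≈ 6.1276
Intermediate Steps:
j(f) = 5 - √(-2 + f) (j(f) = 5 - √(f - 2) = 5 - √(-2 + f))
X(n, V) = 4 (X(n, V) = 5 - √(-2 + 3) = 5 - √1 = 5 - 1*1 = 5 - 1 = 4)
J(z) = 3*√(4 + z) (J(z) = 3*√(z + 4) = 3*√(4 + z))
(40544 + 45546)/(14027 + J(53)) = (40544 + 45546)/(14027 + 3*√(4 + 53)) = 86090/(14027 + 3*√57)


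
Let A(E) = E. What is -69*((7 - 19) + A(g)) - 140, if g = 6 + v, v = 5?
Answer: -71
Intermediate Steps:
g = 11 (g = 6 + 5 = 11)
-69*((7 - 19) + A(g)) - 140 = -69*((7 - 19) + 11) - 140 = -69*(-12 + 11) - 140 = -69*(-1) - 140 = 69 - 140 = -71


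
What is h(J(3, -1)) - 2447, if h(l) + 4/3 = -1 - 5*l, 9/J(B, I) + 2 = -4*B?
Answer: -102737/42 ≈ -2446.1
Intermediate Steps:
J(B, I) = 9/(-2 - 4*B)
h(l) = -7/3 - 5*l (h(l) = -4/3 + (-1 - 5*l) = -7/3 - 5*l)
h(J(3, -1)) - 2447 = (-7/3 - (-45)/(2 + 4*3)) - 2447 = (-7/3 - (-45)/(2 + 12)) - 2447 = (-7/3 - (-45)/14) - 2447 = (-7/3 - 5*(-9/14)) - 2447 = (-7/3 + 45/14) - 2447 = 37/42 - 2447 = -102737/42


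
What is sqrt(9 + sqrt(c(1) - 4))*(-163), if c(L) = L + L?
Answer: -163*sqrt(9 + I*sqrt(2)) ≈ -490.5 - 38.302*I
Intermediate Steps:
c(L) = 2*L
sqrt(9 + sqrt(c(1) - 4))*(-163) = sqrt(9 + sqrt(2*1 - 4))*(-163) = sqrt(9 + sqrt(2 - 4))*(-163) = sqrt(9 + sqrt(-2))*(-163) = sqrt(9 + I*sqrt(2))*(-163) = -163*sqrt(9 + I*sqrt(2))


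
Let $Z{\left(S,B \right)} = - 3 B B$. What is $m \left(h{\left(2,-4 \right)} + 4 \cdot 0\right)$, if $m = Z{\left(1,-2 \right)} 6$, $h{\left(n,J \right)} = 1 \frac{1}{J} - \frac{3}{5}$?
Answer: $\frac{306}{5} \approx 61.2$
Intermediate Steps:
$Z{\left(S,B \right)} = - 3 B^{2}$
$h{\left(n,J \right)} = - \frac{3}{5} + \frac{1}{J}$ ($h{\left(n,J \right)} = \frac{1}{J} - \frac{3}{5} = - \frac{3}{5} + \frac{1}{J}$)
$m = -72$ ($m = - 3 \left(-2\right)^{2} \cdot 6 = \left(-3\right) 4 \cdot 6 = \left(-12\right) 6 = -72$)
$m \left(h{\left(2,-4 \right)} + 4 \cdot 0\right) = - 72 \left(\left(- \frac{3}{5} + \frac{1}{-4}\right) + 4 \cdot 0\right) = - 72 \left(\left(- \frac{3}{5} - \frac{1}{4}\right) + 0\right) = - 72 \left(- \frac{17}{20} + 0\right) = \left(-72\right) \left(- \frac{17}{20}\right) = \frac{306}{5}$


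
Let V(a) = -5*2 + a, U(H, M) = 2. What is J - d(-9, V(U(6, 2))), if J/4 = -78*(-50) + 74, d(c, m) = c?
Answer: 15905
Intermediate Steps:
V(a) = -10 + a
J = 15896 (J = 4*(-78*(-50) + 74) = 4*(3900 + 74) = 4*3974 = 15896)
J - d(-9, V(U(6, 2))) = 15896 - 1*(-9) = 15896 + 9 = 15905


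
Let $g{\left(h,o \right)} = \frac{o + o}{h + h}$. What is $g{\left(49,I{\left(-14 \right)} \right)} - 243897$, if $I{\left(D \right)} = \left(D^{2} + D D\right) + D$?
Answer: $- \frac{1707225}{7} \approx -2.4389 \cdot 10^{5}$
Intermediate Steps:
$I{\left(D \right)} = D + 2 D^{2}$ ($I{\left(D \right)} = \left(D^{2} + D^{2}\right) + D = 2 D^{2} + D = D + 2 D^{2}$)
$g{\left(h,o \right)} = \frac{o}{h}$ ($g{\left(h,o \right)} = \frac{2 o}{2 h} = 2 o \frac{1}{2 h} = \frac{o}{h}$)
$g{\left(49,I{\left(-14 \right)} \right)} - 243897 = \frac{\left(-14\right) \left(1 + 2 \left(-14\right)\right)}{49} - 243897 = - 14 \left(1 - 28\right) \frac{1}{49} - 243897 = \left(-14\right) \left(-27\right) \frac{1}{49} - 243897 = 378 \cdot \frac{1}{49} - 243897 = \frac{54}{7} - 243897 = - \frac{1707225}{7}$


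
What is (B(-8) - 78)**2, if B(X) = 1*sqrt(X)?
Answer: 6076 - 312*I*sqrt(2) ≈ 6076.0 - 441.23*I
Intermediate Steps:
B(X) = sqrt(X)
(B(-8) - 78)**2 = (sqrt(-8) - 78)**2 = (2*I*sqrt(2) - 78)**2 = (-78 + 2*I*sqrt(2))**2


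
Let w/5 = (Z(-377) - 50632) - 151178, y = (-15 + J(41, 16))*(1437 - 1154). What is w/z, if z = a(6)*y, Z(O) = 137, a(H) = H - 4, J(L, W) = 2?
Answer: 1008365/7358 ≈ 137.04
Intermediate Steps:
a(H) = -4 + H
y = -3679 (y = (-15 + 2)*(1437 - 1154) = -13*283 = -3679)
w = -1008365 (w = 5*((137 - 50632) - 151178) = 5*(-50495 - 151178) = 5*(-201673) = -1008365)
z = -7358 (z = (-4 + 6)*(-3679) = 2*(-3679) = -7358)
w/z = -1008365/(-7358) = -1008365*(-1/7358) = 1008365/7358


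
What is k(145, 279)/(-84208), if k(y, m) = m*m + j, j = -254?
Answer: -77587/84208 ≈ -0.92137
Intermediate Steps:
k(y, m) = -254 + m² (k(y, m) = m*m - 254 = m² - 254 = -254 + m²)
k(145, 279)/(-84208) = (-254 + 279²)/(-84208) = (-254 + 77841)*(-1/84208) = 77587*(-1/84208) = -77587/84208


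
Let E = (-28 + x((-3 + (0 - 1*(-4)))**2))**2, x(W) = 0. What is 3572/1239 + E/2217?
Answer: 2963500/915621 ≈ 3.2366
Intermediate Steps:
E = 784 (E = (-28 + 0)**2 = (-28)**2 = 784)
3572/1239 + E/2217 = 3572/1239 + 784/2217 = 2963500/915621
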